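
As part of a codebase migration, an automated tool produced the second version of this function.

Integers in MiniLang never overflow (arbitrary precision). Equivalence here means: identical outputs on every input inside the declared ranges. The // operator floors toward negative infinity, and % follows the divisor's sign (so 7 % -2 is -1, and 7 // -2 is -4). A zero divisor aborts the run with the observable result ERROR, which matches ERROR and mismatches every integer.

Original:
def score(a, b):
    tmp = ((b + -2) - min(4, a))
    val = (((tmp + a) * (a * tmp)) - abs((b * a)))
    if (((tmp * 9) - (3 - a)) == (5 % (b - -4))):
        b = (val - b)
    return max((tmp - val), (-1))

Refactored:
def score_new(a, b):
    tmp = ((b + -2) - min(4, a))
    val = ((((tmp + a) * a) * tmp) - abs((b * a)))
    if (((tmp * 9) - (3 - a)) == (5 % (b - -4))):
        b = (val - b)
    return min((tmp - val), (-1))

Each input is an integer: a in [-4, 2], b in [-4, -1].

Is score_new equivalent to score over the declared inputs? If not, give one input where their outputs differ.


Try a=-4, b=-3.
score: tmp := -1 | val := -32 | (((tmp * 9) - (3 - a)) == (5 % (b - -4))): false | result 31
score_new: tmp := -1 | val := -32 | (((tmp * 9) - (3 - a)) == (5 % (b - -4))): false | result -1
31 != -1, so the rewrite changes behavior.
verdict: not equivalent; witness: a=-4, b=-3


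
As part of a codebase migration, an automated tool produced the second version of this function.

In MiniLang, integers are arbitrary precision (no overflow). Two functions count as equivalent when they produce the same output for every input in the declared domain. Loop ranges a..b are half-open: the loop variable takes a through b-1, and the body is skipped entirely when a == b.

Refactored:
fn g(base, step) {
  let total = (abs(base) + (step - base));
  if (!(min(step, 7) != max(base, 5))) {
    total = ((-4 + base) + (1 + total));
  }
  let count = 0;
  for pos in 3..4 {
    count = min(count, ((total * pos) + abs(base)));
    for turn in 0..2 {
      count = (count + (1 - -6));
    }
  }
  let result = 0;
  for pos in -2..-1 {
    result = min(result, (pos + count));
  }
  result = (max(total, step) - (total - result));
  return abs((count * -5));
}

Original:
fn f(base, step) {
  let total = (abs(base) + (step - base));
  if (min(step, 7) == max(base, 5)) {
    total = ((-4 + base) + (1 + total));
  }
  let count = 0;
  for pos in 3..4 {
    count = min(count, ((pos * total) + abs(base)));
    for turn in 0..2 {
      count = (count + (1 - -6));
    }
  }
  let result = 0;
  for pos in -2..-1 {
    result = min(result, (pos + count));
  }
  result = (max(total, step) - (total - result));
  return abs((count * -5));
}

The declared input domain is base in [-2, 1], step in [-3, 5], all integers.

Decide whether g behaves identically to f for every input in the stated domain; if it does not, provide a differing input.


The two versions differ — the changes include boolean connective usage differs; also comparison usage differs.
As a probe, take base=-2, step=5: f runs total becomes 9; next (min(step, 7) == max(base, 5)) evaluates to true; next total becomes 4; next count becomes 0; next at pos=3:; next count becomes 0; next at turn=0:; next count becomes 7; next at turn=1:; next count becomes 14; next result becomes 0; next at pos=-2:; next result becomes 0; next result becomes 1; next final value 70; g runs total becomes 9; next (!(min(step, 7) != max(base, 5))) evaluates to true; next total becomes 4; next count becomes 0; next at pos=3:; next count becomes 0; next at turn=0:; next count becomes 7; next at turn=1:; next count becomes 14; next result becomes 0; next at pos=-2:; next result becomes 0; next result becomes 1; next final value 70; both end at 70.
Checked all 36 inputs in the declared domain: the outputs agree on every one.
verdict: equivalent


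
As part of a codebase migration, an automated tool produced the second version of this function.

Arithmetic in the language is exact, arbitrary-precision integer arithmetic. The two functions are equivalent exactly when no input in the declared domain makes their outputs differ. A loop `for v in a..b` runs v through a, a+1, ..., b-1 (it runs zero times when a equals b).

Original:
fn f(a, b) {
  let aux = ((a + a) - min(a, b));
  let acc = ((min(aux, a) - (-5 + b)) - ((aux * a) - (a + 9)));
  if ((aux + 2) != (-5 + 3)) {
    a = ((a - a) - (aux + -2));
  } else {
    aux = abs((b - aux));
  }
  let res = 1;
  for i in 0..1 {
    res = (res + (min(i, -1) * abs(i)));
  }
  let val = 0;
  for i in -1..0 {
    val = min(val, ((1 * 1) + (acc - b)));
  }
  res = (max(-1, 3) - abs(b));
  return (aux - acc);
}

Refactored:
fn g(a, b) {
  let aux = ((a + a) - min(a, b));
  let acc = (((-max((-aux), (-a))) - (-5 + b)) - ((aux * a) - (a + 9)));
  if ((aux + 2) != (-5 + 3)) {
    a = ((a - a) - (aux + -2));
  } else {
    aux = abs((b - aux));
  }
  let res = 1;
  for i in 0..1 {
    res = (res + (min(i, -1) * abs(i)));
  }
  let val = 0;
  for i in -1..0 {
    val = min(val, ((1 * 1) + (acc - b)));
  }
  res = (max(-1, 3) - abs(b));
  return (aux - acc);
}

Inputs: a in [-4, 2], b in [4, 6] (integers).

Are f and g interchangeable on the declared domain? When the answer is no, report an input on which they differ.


Behavior is preserved: although min/max/abs usage differs, the outputs never diverge.
One worked example (a=-2, b=5) — f: aux := -2 | acc := 1 | ((aux + 2) != (-5 + 3)): true | a := 4 | res := 1 | iter i=0: | res := 1 | val := 0 | iter i=-1: | val := -3 | res := -2 | result -3; g: aux := -2 | acc := 1 | ((aux + 2) != (-5 + 3)): true | a := 4 | res := 1 | iter i=0: | res := 1 | val := 0 | iter i=-1: | val := -3 | res := -2 | result -3; agreement on -3.
An exhaustive pass over the 21 declared inputs shows identical outputs.
verdict: equivalent


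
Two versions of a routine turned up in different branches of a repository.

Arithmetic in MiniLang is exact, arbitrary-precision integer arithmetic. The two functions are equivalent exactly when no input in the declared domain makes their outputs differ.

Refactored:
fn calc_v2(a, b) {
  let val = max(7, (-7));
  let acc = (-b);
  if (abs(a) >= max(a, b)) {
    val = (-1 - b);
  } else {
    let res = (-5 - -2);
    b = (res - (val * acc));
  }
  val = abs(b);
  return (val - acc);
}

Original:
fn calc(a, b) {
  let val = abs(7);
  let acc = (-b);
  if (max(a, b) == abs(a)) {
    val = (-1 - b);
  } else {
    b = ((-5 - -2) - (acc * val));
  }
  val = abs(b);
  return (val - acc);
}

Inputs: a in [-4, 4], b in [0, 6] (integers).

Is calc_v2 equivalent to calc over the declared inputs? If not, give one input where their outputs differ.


There is a counterexample at a=-4, b=0: 3 on one side, 0 on the other.
calc: val := 7 | acc := 0 | (max(a, b) == abs(a)): false | b := -3 | val := 3 | result 3
calc_v2: val := 7 | acc := 0 | (abs(a) >= max(a, b)): true | val := -1 | val := 0 | result 0
verdict: not equivalent; witness: a=-4, b=0


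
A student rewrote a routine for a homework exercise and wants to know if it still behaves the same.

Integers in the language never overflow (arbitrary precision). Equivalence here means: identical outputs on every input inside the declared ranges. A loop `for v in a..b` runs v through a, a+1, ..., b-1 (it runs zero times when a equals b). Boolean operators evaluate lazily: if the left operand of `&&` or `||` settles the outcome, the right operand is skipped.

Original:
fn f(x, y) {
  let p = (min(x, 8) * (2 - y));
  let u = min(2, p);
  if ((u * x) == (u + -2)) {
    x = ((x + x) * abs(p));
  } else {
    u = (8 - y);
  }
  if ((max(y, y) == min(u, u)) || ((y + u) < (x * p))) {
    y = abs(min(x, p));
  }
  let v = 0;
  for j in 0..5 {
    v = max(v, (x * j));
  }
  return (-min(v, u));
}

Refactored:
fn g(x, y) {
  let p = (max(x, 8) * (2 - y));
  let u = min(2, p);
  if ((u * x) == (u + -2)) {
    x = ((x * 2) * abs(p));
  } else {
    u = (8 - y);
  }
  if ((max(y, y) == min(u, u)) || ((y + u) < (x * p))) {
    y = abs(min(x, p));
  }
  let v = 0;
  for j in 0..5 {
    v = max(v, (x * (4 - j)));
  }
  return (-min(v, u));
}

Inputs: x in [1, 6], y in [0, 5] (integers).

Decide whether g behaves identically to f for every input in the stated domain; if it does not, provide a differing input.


Consider the input x=2, y=3.
f: p = -2; u = -2; ((u * x) == (u + -2)) -> true; x = 8; ((max(y, y) == min(u, u)) || ((y + u) < (x * p))) -> false; v = 0; [j=0]; v = 0; [j=1]; v = 8; [j=2]; v = 16; [j=3]; v = 24; [j=4]; v = 32; return 2
g: p = -8; u = -8; ((u * x) == (u + -2)) -> false; u = 5; ((max(y, y) == min(u, u)) || ((y + u) < (x * p))) -> false; v = 0; [j=0]; v = 8; [j=1]; v = 8; [j=2]; v = 8; [j=3]; v = 8; [j=4]; v = 8; return -5
2 and -5 differ, so these are not the same function on this domain.
verdict: not equivalent; witness: x=2, y=3


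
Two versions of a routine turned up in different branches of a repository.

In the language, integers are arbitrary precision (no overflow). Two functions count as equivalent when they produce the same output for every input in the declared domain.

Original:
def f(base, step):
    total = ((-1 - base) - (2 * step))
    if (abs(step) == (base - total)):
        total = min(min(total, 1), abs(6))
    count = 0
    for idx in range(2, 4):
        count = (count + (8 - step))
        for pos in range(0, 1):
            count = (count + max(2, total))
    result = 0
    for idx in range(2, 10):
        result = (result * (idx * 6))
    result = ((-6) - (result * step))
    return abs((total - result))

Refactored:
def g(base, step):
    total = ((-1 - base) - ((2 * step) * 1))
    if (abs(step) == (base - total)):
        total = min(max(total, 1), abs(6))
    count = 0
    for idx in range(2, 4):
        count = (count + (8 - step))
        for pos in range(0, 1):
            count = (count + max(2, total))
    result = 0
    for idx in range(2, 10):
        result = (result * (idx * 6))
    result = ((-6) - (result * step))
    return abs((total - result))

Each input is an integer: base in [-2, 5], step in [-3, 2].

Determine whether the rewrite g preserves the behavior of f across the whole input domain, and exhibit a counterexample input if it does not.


The rewrite breaks on base=-1, step=1, where the results are 4 and 7.
f: total becomes -2; next (abs(step) == (base - total)) evaluates to true; next total becomes -2; next count becomes 0; next at idx=2:; next count becomes 7; next at pos=0:; next count becomes 9; next at idx=3:; next count becomes 16; next at pos=0:; next count becomes 18; next result becomes 0; next at idx=2:; next result becomes 0; next at idx=3:; next result becomes 0; next at idx=4:; next result becomes 0; next at idx=5:; next result becomes 0; next at idx=6:; next result becomes 0; next at idx=7:; next result becomes 0; next at idx=8:; next result becomes 0; next at idx=9:; next result becomes 0; next result becomes -6; next final value 4
g: total becomes -2; next (abs(step) == (base - total)) evaluates to true; next total becomes 1; next count becomes 0; next at idx=2:; next count becomes 7; next at pos=0:; next count becomes 9; next at idx=3:; next count becomes 16; next at pos=0:; next count becomes 18; next result becomes 0; next at idx=2:; next result becomes 0; next at idx=3:; next result becomes 0; next at idx=4:; next result becomes 0; next at idx=5:; next result becomes 0; next at idx=6:; next result becomes 0; next at idx=7:; next result becomes 0; next at idx=8:; next result becomes 0; next at idx=9:; next result becomes 0; next result becomes -6; next final value 7
verdict: not equivalent; witness: base=-1, step=1


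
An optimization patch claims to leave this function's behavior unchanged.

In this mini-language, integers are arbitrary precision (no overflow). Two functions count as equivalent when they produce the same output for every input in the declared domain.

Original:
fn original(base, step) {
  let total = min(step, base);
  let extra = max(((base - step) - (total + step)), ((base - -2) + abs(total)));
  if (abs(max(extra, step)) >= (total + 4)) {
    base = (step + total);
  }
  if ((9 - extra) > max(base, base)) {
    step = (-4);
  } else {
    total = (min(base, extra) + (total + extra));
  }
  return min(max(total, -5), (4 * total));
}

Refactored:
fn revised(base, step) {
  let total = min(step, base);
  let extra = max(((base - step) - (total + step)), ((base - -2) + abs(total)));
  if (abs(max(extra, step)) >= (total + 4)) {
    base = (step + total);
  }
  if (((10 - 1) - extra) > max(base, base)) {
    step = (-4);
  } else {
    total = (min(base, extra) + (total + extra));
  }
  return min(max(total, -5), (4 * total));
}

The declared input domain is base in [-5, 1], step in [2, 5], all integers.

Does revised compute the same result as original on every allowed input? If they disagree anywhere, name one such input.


Behavior is preserved: although constant usage differs, plus arithmetic usage differs, the outputs never diverge.
As a probe, take base=-5, step=4: original runs total := -5 | extra := 2 | (abs(max(extra, step)) >= (total + 4)): true | base := -1 | ((9 - extra) > max(base, base)): true | step := -4 | result -20; revised runs total := -5 | extra := 2 | (abs(max(extra, step)) >= (total + 4)): true | base := -1 | (((10 - 1) - extra) > max(base, base)): true | step := -4 | result -20; both end at -20.
An exhaustive pass over the 28 declared inputs shows identical outputs.
verdict: equivalent


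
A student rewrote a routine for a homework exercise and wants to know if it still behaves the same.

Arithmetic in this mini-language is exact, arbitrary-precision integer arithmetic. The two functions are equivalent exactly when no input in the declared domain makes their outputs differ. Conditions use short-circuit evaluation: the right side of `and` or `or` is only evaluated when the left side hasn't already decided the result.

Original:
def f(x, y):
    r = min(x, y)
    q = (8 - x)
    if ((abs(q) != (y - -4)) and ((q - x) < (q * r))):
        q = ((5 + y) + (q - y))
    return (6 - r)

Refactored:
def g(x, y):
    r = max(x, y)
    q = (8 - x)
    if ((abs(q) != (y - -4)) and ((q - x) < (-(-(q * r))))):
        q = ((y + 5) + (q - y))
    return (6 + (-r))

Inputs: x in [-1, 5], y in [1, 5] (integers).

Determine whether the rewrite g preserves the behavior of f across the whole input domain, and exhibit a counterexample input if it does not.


The rewrite breaks on x=-1, y=1, where the results are 7 and 5.
f: r = -1; q = 9; ((abs(q) != (y - -4)) and ((q - x) < (q * r))) -> false; return 7
g: r = 1; q = 9; ((abs(q) != (y - -4)) and ((q - x) < (-(-(q * r))))) -> false; return 5
verdict: not equivalent; witness: x=-1, y=1


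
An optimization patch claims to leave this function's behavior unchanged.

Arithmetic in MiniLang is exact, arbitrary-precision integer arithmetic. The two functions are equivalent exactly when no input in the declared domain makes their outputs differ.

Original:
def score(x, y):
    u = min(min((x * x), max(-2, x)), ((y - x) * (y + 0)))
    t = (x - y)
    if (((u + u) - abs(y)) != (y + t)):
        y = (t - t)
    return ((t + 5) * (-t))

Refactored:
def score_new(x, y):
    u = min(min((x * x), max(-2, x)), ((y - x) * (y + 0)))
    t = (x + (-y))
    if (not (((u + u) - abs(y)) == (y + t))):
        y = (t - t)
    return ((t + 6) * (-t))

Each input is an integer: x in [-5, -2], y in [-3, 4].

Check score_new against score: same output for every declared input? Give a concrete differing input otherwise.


On input x=-5, y=-3, score returns 6 while score_new returns 8.
verdict: not equivalent; witness: x=-5, y=-3


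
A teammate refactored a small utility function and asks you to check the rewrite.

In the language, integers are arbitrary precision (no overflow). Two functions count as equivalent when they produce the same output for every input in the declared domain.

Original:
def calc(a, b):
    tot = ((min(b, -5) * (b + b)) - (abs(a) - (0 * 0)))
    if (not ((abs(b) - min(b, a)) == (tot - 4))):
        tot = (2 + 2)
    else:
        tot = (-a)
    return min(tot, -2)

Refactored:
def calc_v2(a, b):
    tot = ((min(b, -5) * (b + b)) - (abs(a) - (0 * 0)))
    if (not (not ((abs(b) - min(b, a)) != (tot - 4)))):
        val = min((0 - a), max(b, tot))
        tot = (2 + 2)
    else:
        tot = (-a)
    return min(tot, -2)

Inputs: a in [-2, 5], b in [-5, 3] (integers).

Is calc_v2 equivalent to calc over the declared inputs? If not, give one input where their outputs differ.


This is a faithful refactor — comparison usage differs, statement counts differ, local variable names differ, arithmetic usage differs, constant usage differs, boolean connective usage differs, min/max/abs usage differs, but the computed results match everywhere.
As a probe, take a=1, b=-5: calc runs tot := 49 | (not ((abs(b) - min(b, a)) == (tot - 4))): true | tot := 4 | result -2; calc_v2 runs tot := 49 | (not (not ((abs(b) - min(b, a)) != (tot - 4)))): true | val := -1 | tot := 4 | result -2; both end at -2.
Sweeping the whole domain (72 inputs) finds no disagreement.
verdict: equivalent


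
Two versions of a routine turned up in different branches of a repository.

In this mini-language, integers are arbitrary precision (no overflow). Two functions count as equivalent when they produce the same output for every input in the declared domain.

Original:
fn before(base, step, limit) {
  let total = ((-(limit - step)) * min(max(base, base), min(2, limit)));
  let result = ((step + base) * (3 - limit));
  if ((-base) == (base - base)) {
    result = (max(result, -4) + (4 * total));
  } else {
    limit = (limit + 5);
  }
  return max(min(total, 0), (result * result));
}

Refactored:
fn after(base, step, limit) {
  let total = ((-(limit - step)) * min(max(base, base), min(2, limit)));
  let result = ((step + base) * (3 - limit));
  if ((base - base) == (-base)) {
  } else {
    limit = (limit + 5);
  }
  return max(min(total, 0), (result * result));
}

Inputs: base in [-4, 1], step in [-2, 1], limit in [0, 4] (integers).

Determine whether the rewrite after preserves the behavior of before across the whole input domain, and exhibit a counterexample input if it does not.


Not equivalent: base=0, step=-2, limit=0 separates them (16 vs 36).
before: total = 0; result = -6; ((-base) == (base - base)) -> true; result = -4; return 16
after: total = 0; result = -6; ((base - base) == (-base)) -> true; return 36
verdict: not equivalent; witness: base=0, step=-2, limit=0


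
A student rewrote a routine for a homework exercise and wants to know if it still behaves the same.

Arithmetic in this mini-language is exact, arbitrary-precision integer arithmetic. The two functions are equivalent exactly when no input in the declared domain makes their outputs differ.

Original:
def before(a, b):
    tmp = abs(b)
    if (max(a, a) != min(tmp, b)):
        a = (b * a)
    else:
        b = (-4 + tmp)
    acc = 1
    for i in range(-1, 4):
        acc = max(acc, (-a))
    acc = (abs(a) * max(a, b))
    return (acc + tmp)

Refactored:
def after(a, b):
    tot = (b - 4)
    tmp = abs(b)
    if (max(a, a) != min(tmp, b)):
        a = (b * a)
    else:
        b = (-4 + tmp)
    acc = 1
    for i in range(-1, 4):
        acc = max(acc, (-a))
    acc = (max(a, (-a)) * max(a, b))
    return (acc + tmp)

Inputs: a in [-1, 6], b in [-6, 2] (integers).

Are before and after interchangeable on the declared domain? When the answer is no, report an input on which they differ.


Differences: local variable names differ, statement counts differ, min/max/abs usage differs, constant usage differs, arithmetic usage differs — yet all 72 inputs agree.
verdict: equivalent


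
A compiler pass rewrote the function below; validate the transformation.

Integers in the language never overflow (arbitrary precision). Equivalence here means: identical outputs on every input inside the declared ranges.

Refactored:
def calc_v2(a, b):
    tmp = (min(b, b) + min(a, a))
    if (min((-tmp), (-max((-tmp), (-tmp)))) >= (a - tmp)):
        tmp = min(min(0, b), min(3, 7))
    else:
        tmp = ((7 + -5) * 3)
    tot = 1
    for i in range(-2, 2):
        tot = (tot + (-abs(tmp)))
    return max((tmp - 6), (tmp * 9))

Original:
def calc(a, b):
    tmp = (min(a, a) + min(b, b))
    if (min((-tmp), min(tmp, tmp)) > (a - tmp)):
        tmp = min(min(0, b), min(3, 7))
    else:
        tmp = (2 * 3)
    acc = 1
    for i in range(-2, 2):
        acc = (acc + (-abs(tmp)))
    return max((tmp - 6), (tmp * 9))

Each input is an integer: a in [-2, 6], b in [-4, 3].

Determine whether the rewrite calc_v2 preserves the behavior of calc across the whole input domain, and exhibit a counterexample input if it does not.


Consider the input a=-2, b=1.
calc: tmp = -1; (min((-tmp), min(tmp, tmp)) > (a - tmp)) -> false; tmp = 6; acc = 1; [i=-2]; acc = -5; [i=-1]; acc = -11; [i=0]; acc = -17; [i=1]; acc = -23; return 54
calc_v2: tmp = -1; (min((-tmp), (-max((-tmp), (-tmp)))) >= (a - tmp)) -> true; tmp = 0; tot = 1; [i=-2]; tot = 1; [i=-1]; tot = 1; [i=0]; tot = 1; [i=1]; tot = 1; return 0
54 and 0 differ, so these are not the same function on this domain.
verdict: not equivalent; witness: a=-2, b=1


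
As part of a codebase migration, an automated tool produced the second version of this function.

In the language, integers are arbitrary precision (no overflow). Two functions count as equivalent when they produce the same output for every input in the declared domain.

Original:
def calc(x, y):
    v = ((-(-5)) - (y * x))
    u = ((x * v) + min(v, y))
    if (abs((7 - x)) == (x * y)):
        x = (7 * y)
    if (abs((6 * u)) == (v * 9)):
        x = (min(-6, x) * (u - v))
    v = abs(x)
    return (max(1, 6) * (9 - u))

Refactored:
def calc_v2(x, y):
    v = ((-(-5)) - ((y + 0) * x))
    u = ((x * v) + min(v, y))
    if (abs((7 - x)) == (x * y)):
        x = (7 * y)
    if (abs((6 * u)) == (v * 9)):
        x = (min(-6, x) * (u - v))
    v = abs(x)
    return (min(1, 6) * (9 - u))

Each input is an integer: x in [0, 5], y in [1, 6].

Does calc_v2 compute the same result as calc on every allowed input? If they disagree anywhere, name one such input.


Evaluate both at x=0, y=1.
calc: v = 5; u = 1; (abs((7 - x)) == (x * y)) -> false; (abs((6 * u)) == (v * 9)) -> false; v = 0; return 48
calc_v2: v = 5; u = 1; (abs((7 - x)) == (x * y)) -> false; (abs((6 * u)) == (v * 9)) -> false; v = 0; return 8
48 != 8, so the rewrite changes behavior.
verdict: not equivalent; witness: x=0, y=1


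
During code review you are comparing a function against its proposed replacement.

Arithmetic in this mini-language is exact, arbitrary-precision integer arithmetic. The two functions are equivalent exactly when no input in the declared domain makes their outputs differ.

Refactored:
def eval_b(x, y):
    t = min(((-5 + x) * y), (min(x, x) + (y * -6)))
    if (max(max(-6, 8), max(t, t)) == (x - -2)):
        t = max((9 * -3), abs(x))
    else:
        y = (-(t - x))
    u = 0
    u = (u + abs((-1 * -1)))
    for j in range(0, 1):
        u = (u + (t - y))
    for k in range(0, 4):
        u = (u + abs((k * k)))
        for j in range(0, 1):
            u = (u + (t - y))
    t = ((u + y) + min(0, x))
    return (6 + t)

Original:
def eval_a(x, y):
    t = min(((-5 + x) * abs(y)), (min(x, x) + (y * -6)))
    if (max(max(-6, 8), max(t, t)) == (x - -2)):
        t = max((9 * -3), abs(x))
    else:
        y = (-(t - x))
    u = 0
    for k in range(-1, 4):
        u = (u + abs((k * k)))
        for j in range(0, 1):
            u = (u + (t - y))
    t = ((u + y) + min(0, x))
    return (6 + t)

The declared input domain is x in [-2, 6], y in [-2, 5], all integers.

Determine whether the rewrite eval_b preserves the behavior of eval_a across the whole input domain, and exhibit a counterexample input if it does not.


The rewrite breaks on x=-2, y=-2, where the results are -99 and 117.
eval_a: t becomes -14; next (max(max(-6, 8), max(t, t)) == (x - -2)) evaluates to false; next y becomes 12; next u becomes 0; next at k=-1:; next u becomes 1; next at j=0:; next u becomes -25; next at k=0:; next u becomes -25; next at j=0:; next u becomes -51; next at k=1:; next u becomes -50; next at j=0:; next u becomes -76; next at k=2:; next u becomes -72; next at j=0:; next u becomes -98; next at k=3:; next u becomes -89; next at j=0:; next u becomes -115; next t becomes -105; next final value -99
eval_b: t becomes 10; next (max(max(-6, 8), max(t, t)) == (x - -2)) evaluates to false; next y becomes -12; next u becomes 0; next u becomes 1; next at j=0:; next u becomes 23; next at k=0:; next u becomes 23; next at j=0:; next u becomes 45; next at k=1:; next u becomes 46; next at j=0:; next u becomes 68; next at k=2:; next u becomes 72; next at j=0:; next u becomes 94; next at k=3:; next u becomes 103; next at j=0:; next u becomes 125; next t becomes 111; next final value 117
verdict: not equivalent; witness: x=-2, y=-2


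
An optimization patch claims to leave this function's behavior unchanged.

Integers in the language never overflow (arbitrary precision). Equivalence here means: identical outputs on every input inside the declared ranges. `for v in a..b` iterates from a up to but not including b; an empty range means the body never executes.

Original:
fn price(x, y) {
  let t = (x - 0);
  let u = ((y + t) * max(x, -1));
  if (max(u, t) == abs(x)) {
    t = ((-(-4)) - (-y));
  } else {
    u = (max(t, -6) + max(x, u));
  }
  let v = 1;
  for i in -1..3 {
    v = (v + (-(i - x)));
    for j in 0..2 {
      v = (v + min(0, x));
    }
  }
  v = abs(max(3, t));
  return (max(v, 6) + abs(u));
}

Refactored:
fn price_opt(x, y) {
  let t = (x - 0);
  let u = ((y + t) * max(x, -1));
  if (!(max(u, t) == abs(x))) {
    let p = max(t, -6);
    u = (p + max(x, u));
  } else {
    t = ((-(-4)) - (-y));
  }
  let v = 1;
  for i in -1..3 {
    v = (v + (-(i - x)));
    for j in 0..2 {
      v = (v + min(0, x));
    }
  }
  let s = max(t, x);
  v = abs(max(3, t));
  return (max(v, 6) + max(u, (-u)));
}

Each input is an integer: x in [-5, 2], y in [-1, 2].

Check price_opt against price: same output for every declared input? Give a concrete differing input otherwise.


Equivalent — the differences include statement counts differ; also boolean connective usage differs; also min/max/abs usage differs; also local variable names differ, yet no declared input distinguishes the two.
Tracing x=-5, y=0: price: t := -5 | u := 5 | (max(u, t) == abs(x)): true | t := 4 | v := 1 | iter i=-1: | v := -3 | iter j=0: | v := -8 | iter j=1: | v := -13 | iter i=0: | v := -18 | iter j=0: | v := -23 | iter j=1: | v := -28 | iter i=1: | v := -34 | iter j=0: | v := -39 | iter j=1: | v := -44 | iter i=2: | v := -51 | iter j=0: | v := -56 | iter j=1: | v := -61 | v := 4 | result 11 | price_opt: t := -5 | u := 5 | (!(max(u, t) == abs(x))): false | t := 4 | v := 1 | iter i=-1: | v := -3 | iter j=0: | v := -8 | iter j=1: | v := -13 | iter i=0: | v := -18 | iter j=0: | v := -23 | iter j=1: | v := -28 | iter i=1: | v := -34 | iter j=0: | v := -39 | iter j=1: | v := -44 | iter i=2: | v := -51 | iter j=0: | v := -56 | iter j=1: | v := -61 | s := 4 | v := 4 | result 11 — matching result 11.
An exhaustive pass over the 32 declared inputs shows identical outputs.
verdict: equivalent


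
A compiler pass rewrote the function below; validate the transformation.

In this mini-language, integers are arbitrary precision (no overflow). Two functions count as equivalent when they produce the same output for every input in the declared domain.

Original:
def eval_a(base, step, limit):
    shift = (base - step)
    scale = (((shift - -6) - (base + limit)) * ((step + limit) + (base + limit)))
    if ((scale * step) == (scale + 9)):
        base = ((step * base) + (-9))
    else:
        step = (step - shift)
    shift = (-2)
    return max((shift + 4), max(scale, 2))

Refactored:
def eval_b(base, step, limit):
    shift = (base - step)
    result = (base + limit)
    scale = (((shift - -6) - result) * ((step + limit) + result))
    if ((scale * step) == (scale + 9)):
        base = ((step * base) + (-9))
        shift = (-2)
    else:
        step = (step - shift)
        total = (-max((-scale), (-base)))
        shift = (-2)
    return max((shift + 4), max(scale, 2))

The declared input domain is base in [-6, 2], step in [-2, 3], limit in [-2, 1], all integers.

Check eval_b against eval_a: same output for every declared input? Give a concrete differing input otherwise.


Although min/max/abs usage differs, and statement counts differ, and arithmetic usage differs, and local variable names differ, and constant usage differs, 216/216 inputs agree.
verdict: equivalent


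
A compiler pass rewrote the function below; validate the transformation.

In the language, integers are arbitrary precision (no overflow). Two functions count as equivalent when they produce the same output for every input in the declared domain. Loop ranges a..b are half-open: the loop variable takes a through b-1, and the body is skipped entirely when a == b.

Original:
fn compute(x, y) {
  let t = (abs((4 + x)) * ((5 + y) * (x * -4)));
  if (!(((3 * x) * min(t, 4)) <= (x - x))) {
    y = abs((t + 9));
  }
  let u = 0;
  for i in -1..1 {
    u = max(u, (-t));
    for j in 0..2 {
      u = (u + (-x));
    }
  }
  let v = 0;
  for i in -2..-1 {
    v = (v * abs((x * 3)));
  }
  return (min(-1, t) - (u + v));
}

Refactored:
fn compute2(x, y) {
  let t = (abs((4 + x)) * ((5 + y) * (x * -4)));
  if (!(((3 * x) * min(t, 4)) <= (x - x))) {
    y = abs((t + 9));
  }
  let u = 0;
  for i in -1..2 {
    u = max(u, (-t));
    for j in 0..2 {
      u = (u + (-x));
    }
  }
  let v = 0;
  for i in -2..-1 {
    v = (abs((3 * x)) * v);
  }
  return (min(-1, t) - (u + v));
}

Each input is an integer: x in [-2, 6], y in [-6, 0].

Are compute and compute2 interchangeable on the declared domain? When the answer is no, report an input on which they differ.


Take x=-2, y=-6.
compute: t becomes -16; next (!(((3 * x) * min(t, 4)) <= (x - x))) evaluates to true; next y becomes 7; next u becomes 0; next at i=-1:; next u becomes 16; next at j=0:; next u becomes 18; next at j=1:; next u becomes 20; next at i=0:; next u becomes 20; next at j=0:; next u becomes 22; next at j=1:; next u becomes 24; next v becomes 0; next at i=-2:; next v becomes 0; next final value -40
compute2: t becomes -16; next (!(((3 * x) * min(t, 4)) <= (x - x))) evaluates to true; next y becomes 7; next u becomes 0; next at i=-1:; next u becomes 16; next at j=0:; next u becomes 18; next at j=1:; next u becomes 20; next at i=0:; next u becomes 20; next at j=0:; next u becomes 22; next at j=1:; next u becomes 24; next at i=1:; next u becomes 24; next at j=0:; next u becomes 26; next at j=1:; next u becomes 28; next v becomes 0; next at i=-2:; next v becomes 0; next final value -44
-40 vs -44 — the two versions disagree here.
verdict: not equivalent; witness: x=-2, y=-6


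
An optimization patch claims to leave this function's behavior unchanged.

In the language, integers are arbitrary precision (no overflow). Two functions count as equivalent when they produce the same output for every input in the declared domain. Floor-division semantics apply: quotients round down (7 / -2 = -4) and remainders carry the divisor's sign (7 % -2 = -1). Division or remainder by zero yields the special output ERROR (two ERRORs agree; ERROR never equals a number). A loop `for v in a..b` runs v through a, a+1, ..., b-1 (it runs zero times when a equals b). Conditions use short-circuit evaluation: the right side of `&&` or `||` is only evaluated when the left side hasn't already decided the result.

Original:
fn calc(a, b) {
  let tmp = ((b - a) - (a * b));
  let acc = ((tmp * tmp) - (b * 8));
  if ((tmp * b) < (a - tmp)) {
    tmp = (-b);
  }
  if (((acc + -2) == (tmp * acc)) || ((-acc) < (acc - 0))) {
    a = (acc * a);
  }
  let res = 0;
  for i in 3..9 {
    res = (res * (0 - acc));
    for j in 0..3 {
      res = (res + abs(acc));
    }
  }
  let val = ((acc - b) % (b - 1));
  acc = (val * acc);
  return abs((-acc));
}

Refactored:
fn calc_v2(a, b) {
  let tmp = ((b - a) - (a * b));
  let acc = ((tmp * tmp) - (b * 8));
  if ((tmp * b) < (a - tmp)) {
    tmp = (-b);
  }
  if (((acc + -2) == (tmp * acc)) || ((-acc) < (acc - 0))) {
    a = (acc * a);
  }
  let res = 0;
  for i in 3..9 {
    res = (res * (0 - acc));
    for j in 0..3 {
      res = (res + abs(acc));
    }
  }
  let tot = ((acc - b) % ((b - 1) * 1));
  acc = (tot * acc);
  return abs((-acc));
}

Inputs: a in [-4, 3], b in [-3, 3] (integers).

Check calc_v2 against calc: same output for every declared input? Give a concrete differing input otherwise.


Behavior is preserved: although constant usage differs, and arithmetic usage differs, and local variable names differ, the outputs never diverge.
Tracing a=-3, b=0: calc: tmp := 3 | acc := 9 | ((tmp * b) < (a - tmp)): false | (((acc + -2) == (tmp * acc)) || ((-acc) < (acc - 0))): true | a := -27 | res := 0 | iter i=3: | res := 0 | iter j=0: | res := 9 | iter j=1: | res := 18 | iter j=2: | res := 27 | iter i=4: | res := -243 | iter j=0: | res := -234 | iter j=1: | res := -225 | iter j=2: | res := -216 | iter i=5: | res := 1944 | iter j=0: | res := 1953 | iter j=1: | res := 1962 | iter j=2: | res := 1971 | iter i=6: | res := -17739 | iter j=0: | res := -17730 | iter j=1: | res := -17721 | iter j=2: | res := -17712 | iter i=7: | res := 159408 | iter j=0: | res := 159417 | iter j=1: | res := 159426 | iter j=2: | res := 159435 | iter i=8: | res := -1434915 | iter j=0: | res := -1434906 | iter j=1: | res := -1434897 | iter j=2: | res := -1434888 | val := 0 | acc := 0 | result 0 | calc_v2: tmp := 3 | acc := 9 | ((tmp * b) < (a - tmp)): false | (((acc + -2) == (tmp * acc)) || ((-acc) < (acc - 0))): true | a := -27 | res := 0 | iter i=3: | res := 0 | iter j=0: | res := 9 | iter j=1: | res := 18 | iter j=2: | res := 27 | iter i=4: | res := -243 | iter j=0: | res := -234 | iter j=1: | res := -225 | iter j=2: | res := -216 | iter i=5: | res := 1944 | iter j=0: | res := 1953 | iter j=1: | res := 1962 | iter j=2: | res := 1971 | iter i=6: | res := -17739 | iter j=0: | res := -17730 | iter j=1: | res := -17721 | iter j=2: | res := -17712 | iter i=7: | res := 159408 | iter j=0: | res := 159417 | iter j=1: | res := 159426 | iter j=2: | res := 159435 | iter i=8: | res := -1434915 | iter j=0: | res := -1434906 | iter j=1: | res := -1434897 | iter j=2: | res := -1434888 | tot := 0 | acc := 0 | result 0 — matching result 0.
Every one of the 56 inputs gives matching results.
verdict: equivalent


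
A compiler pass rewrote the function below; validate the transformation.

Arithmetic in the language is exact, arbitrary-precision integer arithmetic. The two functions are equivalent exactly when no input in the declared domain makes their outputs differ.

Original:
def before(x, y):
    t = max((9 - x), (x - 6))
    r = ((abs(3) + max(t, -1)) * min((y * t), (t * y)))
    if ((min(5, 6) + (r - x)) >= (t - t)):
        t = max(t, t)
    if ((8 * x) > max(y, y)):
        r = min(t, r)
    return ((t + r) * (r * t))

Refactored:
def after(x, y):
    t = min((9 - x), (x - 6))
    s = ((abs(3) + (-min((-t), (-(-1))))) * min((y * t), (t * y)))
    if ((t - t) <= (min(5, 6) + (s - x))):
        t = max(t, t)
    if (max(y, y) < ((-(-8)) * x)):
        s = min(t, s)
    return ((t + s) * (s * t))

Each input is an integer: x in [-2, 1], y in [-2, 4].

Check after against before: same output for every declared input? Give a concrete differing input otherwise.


Input x=-2, y=-2: 1006236 from before versus -6144 from after.
verdict: not equivalent; witness: x=-2, y=-2


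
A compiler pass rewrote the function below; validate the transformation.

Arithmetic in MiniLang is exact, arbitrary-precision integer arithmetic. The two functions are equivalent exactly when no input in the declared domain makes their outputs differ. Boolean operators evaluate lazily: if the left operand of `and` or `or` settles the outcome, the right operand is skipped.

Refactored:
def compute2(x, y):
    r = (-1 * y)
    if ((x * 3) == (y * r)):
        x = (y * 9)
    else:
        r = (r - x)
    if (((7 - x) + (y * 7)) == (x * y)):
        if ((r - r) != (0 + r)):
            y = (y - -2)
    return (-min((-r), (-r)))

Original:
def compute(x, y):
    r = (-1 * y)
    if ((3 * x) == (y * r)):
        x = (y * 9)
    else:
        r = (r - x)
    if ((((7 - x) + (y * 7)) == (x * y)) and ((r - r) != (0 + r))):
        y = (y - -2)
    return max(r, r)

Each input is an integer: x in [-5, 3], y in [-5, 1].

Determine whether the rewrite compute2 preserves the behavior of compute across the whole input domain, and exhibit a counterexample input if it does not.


Comparing the listings, the differences include: branching structure differs; and statement counts differ; and boolean connective usage differs; and min/max/abs usage differs.
As a probe, take x=-3, y=-1: compute runs r = 1; ((3 * x) == (y * r)) -> false; r = 4; ((((7 - x) + (y * 7)) == (x * y)) and ((r - r) != (0 + r))) -> true; y = 1; return 4; compute2 runs r = 1; ((x * 3) == (y * r)) -> false; r = 4; (((7 - x) + (y * 7)) == (x * y)) -> true; ((r - r) != (0 + r)) -> true; y = 1; return 4; both end at 4.
Checked all 63 inputs in the declared domain: the outputs agree on every one.
verdict: equivalent


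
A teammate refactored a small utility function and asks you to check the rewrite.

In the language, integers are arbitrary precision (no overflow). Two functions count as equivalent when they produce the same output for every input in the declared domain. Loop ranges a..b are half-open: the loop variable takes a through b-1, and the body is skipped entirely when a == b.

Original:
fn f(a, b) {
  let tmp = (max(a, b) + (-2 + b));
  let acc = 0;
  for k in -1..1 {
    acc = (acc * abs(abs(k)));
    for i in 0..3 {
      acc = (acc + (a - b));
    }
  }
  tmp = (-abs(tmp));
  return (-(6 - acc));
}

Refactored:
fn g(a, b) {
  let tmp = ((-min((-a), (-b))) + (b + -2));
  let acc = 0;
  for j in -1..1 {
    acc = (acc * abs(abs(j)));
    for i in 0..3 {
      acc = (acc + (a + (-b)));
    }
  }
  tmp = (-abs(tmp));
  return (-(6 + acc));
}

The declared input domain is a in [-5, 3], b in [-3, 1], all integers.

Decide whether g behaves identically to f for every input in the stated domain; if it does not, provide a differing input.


At a=-5, b=-3: f gives -12, g gives 0.
verdict: not equivalent; witness: a=-5, b=-3


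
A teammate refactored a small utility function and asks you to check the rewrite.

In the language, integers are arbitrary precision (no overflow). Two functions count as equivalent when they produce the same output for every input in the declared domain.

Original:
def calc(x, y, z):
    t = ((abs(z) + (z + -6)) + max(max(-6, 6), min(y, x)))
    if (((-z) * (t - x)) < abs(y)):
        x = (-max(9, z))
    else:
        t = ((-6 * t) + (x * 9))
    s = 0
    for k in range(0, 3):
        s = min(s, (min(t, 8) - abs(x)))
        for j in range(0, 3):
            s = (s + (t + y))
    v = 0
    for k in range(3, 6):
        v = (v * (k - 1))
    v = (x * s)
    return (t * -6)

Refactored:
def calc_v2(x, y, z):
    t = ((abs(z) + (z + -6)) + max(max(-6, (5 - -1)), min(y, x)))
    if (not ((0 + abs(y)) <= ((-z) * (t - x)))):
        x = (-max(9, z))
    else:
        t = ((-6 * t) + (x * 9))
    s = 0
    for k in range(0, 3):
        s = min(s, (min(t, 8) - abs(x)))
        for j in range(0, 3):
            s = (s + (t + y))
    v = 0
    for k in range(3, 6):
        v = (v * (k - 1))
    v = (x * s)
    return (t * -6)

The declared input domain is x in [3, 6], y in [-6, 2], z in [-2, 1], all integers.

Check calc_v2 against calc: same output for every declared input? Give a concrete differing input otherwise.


Side by side, the visible changes include: arithmetic usage differs, constant usage differs, comparison usage differs, boolean connective usage differs.
Tracing x=5, y=2, z=-2: calc: t becomes 0; next (((-z) * (t - x)) < abs(y)) evaluates to true; next x becomes -9; next s becomes 0; next at k=0:; next s becomes -9; next at j=0:; next s becomes -7; next at j=1:; next s becomes -5; next at j=2:; next s becomes -3; next at k=1:; next s becomes -9; next at j=0:; next s becomes -7; next at j=1:; next s becomes -5; next at j=2:; next s becomes -3; next at k=2:; next s becomes -9; next at j=0:; next s becomes -7; next at j=1:; next s becomes -5; next at j=2:; next s becomes -3; next v becomes 0; next at k=3:; next v becomes 0; next at k=4:; next v becomes 0; next at k=5:; next v becomes 0; next v becomes 27; next final value 0 | calc_v2: t becomes 0; next (not ((0 + abs(y)) <= ((-z) * (t - x)))) evaluates to true; next x becomes -9; next s becomes 0; next at k=0:; next s becomes -9; next at j=0:; next s becomes -7; next at j=1:; next s becomes -5; next at j=2:; next s becomes -3; next at k=1:; next s becomes -9; next at j=0:; next s becomes -7; next at j=1:; next s becomes -5; next at j=2:; next s becomes -3; next at k=2:; next s becomes -9; next at j=0:; next s becomes -7; next at j=1:; next s becomes -5; next at j=2:; next s becomes -3; next v becomes 0; next at k=3:; next v becomes 0; next at k=4:; next v becomes 0; next at k=5:; next v becomes 0; next v becomes 27; next final value 0 — matching result 0.
An exhaustive pass over the 144 declared inputs shows identical outputs.
verdict: equivalent
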